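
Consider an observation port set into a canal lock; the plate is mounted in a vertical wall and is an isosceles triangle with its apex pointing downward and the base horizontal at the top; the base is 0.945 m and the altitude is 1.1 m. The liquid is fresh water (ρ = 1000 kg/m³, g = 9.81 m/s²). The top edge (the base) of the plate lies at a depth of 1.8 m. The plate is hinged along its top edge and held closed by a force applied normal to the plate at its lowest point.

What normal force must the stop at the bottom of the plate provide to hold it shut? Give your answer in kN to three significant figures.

P ≈ 3.99 kN

γ = ρg = 1000 × 9.81 = 9810 N/m³ = 9.81 kN/m³.
With the apex down, the centroid sits h/3 = 1.1/3 = 0.366667 m below the base (the top edge), so the centroid depth is h_c = 1.8 + 0.366667 = 2.16667 m.
A = ½ × 0.945 × 1.1 = 0.51975 m².
Resultant F = γ·h_c·A = 9.81 × 2.16667 × 0.51975 = 11.0473 kN.
I_c = b·h³/36 = 0.945 × 1.1³/36 = 0.0349388 m⁴.
Centre of pressure: y_p = y_c + I_c/(y_c·A) = 2.16667 + 0.0349388/(2.16667 × 0.51975) = 2.16667 + 0.0310256 = 2.1977 m along the plane.
The resultant acts 0.366667 + 0.0310256 = 0.397693 m (along the plate) below the hinge at the top edge, so the moment about the hinge is M = F × 0.397693 = 11.0473 × 0.397693 = 4.39343 kN·m.
A normal force at the bottom, 1.1 m from the hinge, must supply this moment: P = 4.39343/1.1 = 3.99403 kN.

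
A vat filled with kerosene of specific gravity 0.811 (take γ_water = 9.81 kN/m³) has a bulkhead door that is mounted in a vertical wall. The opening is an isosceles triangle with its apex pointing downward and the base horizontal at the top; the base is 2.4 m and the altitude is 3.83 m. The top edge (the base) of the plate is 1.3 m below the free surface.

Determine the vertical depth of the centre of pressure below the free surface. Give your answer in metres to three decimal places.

h_p = 2.893 m

γ = 0.811 × 9.81 = 7.95591 kN/m³.
With the apex down, the centroid sits h/3 = 3.83/3 = 1.27667 m below the base (the top edge), so the centroid depth is h_c = 1.3 + 1.27667 = 2.57667 m.
A = ½ × 2.4 × 3.83 = 4.596 m².
Resultant F = γ·h_c·A = 7.95591 × 2.57667 × 4.596 = 94.2169 kN.
I_c = b·h³/36 = 2.4 × 3.83³/36 = 3.74546 m⁴.
Centre of pressure: y_p = y_c + I_c/(y_c·A) = 2.57667 + 3.74546/(2.57667 × 4.596) = 2.57667 + 0.316276 = 2.89295 m along the plane.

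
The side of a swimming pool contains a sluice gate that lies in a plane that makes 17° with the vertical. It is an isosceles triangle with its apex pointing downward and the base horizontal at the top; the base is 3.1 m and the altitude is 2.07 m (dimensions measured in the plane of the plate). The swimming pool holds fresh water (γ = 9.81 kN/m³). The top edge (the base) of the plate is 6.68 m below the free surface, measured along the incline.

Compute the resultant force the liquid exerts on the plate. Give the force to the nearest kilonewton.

F ≈ 222 kN

γ = 9.81 kN/m³.
The plate makes 17° with the vertical, i.e. θ = 90° − 17° = 73° to the horizontal. Measuring y along the incline from the free-surface line, vertical depth h = y·sinθ with sinθ = 0.956305.
With the apex down, the centroid sits h/3 = 2.07/3 = 0.69 m below the base (the top edge), so y_c = 6.68 + 0.69 = 7.37 m and h_c = 7.37 × 0.956305 = 7.04797 m.
A = ½ × 3.1 × 2.07 = 3.2085 m².
Resultant F = γ·h_c·A = 9.81 × 7.04797 × 3.2085 = 221.838 kN.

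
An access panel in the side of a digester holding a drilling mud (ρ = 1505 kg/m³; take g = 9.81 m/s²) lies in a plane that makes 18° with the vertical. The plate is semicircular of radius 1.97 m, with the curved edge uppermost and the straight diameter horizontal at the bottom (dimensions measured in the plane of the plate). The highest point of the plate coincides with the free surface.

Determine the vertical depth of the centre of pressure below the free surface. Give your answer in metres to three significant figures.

γ = ρg = 1505 × 9.81 / 1000 = 14.76405 kN/m³.
The plate makes 18° with the vertical, i.e. θ = 90° − 18° = 72° to the horizontal. Measuring y along the incline from the free-surface line, vertical depth h = y·sinθ with sinθ = 0.951057.
The centroid lies 4r/(3π) = 0.836094 m above the diameter, so r − 4r/(3π) = 1.97 − 0.836094 = 1.13391 m below the topmost point, so y_c = 1.13391 m and h_c = 1.13391 × 0.951057 = 1.07841 m.
A = πr²/2 = π × 1.97²/2 = 6.0961 m².
Resultant F = γ·h_c·A = 14.76405 × 1.07841 × 6.0961 = 97.0603 kN.
I_c = (π/8 − 8/(9π))·r⁴ = 0.109757 × 1.97⁴ = 1.65309 m⁴.
Centre of pressure: y_p = y_c + I_c/(y_c·A) = 1.13391 + 1.65309/(1.13391 × 6.0961) = 1.13391 + 0.239147 = 1.37306 m along the plane.
Vertically, h_p = y_p·sinθ = 1.37306 × 0.951057 = 1.30586 m.

h_p = 1.31 m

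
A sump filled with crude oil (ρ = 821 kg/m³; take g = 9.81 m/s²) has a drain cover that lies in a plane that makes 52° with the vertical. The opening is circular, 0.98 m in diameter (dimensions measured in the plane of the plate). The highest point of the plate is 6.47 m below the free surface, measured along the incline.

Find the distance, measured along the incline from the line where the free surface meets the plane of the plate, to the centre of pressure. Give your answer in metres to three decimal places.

γ = ρg = 821 × 9.81 / 1000 = 8.05401 kN/m³.
The plate makes 52° with the vertical, i.e. θ = 90° − 52° = 38° to the horizontal. Measuring y along the incline from the free-surface line, vertical depth h = y·sinθ with sinθ = 0.615661.
The centroid is at the centre, 0.49 m below the top of the plate, so y_c = 6.47 + 0.49 = 6.96 m and h_c = 6.96 × 0.615661 = 4.285 m.
A = π(0.49)² = 0.754296 m².
Resultant F = γ·h_c·A = 8.05401 × 4.285 × 0.754296 = 26.0318 kN.
I_c = πr⁴/4 = π × 0.49⁴/4 = 0.0452766 m⁴.
Centre of pressure: y_p = y_c + I_c/(y_c·A) = 6.96 + 0.0452766/(6.96 × 0.754296) = 6.96 + 0.00862428 = 6.96862 m along the plane.

y_p = 6.969 m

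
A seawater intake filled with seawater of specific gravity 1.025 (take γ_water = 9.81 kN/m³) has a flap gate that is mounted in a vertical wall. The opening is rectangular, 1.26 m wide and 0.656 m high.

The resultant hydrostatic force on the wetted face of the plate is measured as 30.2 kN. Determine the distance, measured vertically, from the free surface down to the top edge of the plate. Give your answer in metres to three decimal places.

d_top ≈ 3.306 m

γ = 1.025 × 9.81 = 10.05525 kN/m³.
A = 1.26 × 0.656 = 0.82656 m².
From F = γ·h_c·A, the centroid depth is h_c = 30.2/(10.05525 × 0.82656) = 3.63362 m.
The centroid lies 0.656/2 = 0.328 m below the top edge, so the top edge sits at h_top = 3.63362 − 0.328 = 3.30562 m below the surface.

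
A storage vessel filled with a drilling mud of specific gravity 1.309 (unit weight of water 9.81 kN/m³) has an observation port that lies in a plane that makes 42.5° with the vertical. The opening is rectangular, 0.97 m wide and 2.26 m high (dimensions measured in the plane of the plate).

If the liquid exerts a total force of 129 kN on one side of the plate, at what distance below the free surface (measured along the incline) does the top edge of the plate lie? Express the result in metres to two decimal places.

γ = 1.309 × 9.81 = 12.84129 kN/m³.
A = 0.97 × 2.26 = 2.1922 m².
From F = γ·h_c·A, the centroid depth is h_c = 129/(12.84129 × 2.1922) = 4.58248 m.
The plate makes 42.5° with the vertical, i.e. θ = 90° − 42.5° = 47.5° to the horizontal. Measuring y along the incline from the free-surface line, vertical depth h = y·sinθ with sinθ = 0.737277.
Along the incline, y_c = h_c/sinθ = 4.58248/0.737277 = 6.21541 m.
The centroid lies 2.26/2 = 1.13 m below the top edge, so the top edge sits at y_top = 6.21541 − 1.13 = 5.08541 m along the incline.

y_top ≈ 5.09 m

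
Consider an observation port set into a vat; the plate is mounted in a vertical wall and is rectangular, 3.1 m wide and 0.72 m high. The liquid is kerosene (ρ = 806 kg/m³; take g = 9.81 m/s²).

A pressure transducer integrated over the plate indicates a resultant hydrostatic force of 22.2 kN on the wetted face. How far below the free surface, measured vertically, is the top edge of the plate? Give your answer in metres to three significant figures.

d_top ≈ 0.898 m

γ = ρg = 806 × 9.81 / 1000 = 7.90686 kN/m³.
A = 3.1 × 0.72 = 2.232 m².
From F = γ·h_c·A, the centroid depth is h_c = 22.2/(7.90686 × 2.232) = 1.25792 m.
The centroid lies 0.72/2 = 0.36 m below the top edge, so the top edge sits at h_top = 1.25792 − 0.36 = 0.89792 m below the surface.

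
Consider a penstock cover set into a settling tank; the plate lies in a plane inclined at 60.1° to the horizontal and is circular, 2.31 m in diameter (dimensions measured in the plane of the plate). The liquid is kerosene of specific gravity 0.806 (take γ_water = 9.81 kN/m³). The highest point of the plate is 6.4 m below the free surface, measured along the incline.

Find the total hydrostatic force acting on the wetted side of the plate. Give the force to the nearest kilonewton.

F ≈ 217 kN

γ = 0.806 × 9.81 = 7.90686 kN/m³.
Let θ = 60.1° be the plate's angle to the horizontal; measure y along the incline from where the plane meets the free surface. Vertical depth h = y·sinθ with sinθ = 0.866897.
The centroid is at the centre, 1.155 m below the top of the plate, so y_c = 6.4 + 1.155 = 7.555 m and h_c = 7.555 × 0.866897 = 6.54941 m.
A = π(1.155)² = 4.19096 m².
Resultant F = γ·h_c·A = 7.90686 × 6.54941 × 4.19096 = 217.03 kN.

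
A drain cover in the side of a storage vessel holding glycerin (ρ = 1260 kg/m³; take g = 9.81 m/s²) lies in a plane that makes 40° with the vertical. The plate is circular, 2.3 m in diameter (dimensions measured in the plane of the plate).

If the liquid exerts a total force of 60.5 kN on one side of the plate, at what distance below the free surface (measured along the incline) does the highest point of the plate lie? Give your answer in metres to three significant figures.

y_top ≈ 0.388 m

γ = ρg = 1260 × 9.81 / 1000 = 12.3606 kN/m³.
A = π(1.15)² = 4.15476 m².
From F = γ·h_c·A, the centroid depth is h_c = 60.5/(12.3606 × 4.15476) = 1.17807 m.
The plate makes 40° with the vertical, i.e. θ = 90° − 40° = 50° to the horizontal. Measuring y along the incline from the free-surface line, vertical depth h = y·sinθ with sinθ = 0.766044.
Along the incline, y_c = h_c/sinθ = 1.17807/0.766044 = 1.53786 m.
The centroid is at the centre, 1.15 m below the top of the plate, so the highest point sits at y_top = 1.53786 − 1.15 = 0.38786 m along the incline.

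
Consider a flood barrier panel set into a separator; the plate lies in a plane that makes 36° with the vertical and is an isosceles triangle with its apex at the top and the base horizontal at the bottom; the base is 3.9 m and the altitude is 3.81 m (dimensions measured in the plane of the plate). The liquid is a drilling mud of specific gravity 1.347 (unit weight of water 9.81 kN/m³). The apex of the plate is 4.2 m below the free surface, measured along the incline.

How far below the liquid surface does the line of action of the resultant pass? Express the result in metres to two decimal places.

h_p = 5.55 m

γ = 1.347 × 9.81 = 13.21407 kN/m³.
The plate makes 36° with the vertical, i.e. θ = 90° − 36° = 54° to the horizontal. Measuring y along the incline from the free-surface line, vertical depth h = y·sinθ with sinθ = 0.809017.
With the apex up, the centroid sits 2h/3 = 2 × 3.81/3 = 2.54 m below the apex, so y_c = 4.2 + 2.54 = 6.74 m and h_c = 6.74 × 0.809017 = 5.45277 m.
A = ½ × 3.9 × 3.81 = 7.4295 m².
Resultant F = γ·h_c·A = 13.21407 × 5.45277 × 7.4295 = 535.32 kN.
I_c = b·h³/36 = 3.9 × 3.81³/36 = 5.99152 m⁴.
Centre of pressure: y_p = y_c + I_c/(y_c·A) = 6.74 + 5.99152/(6.74 × 7.4295) = 6.74 + 0.119651 = 6.85965 m along the plane.
Vertically, h_p = y_p·sinθ = 6.85965 × 0.809017 = 5.54957 m.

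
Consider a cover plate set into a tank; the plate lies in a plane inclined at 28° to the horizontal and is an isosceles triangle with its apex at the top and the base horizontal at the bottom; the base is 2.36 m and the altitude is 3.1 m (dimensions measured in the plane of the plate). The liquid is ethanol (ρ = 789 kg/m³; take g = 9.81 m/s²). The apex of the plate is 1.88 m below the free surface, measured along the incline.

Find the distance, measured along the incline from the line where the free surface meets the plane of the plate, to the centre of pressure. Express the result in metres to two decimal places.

y_p = 4.08 m

γ = ρg = 789 × 9.81 / 1000 = 7.74009 kN/m³.
Let θ = 28° be the plate's angle to the horizontal; measure y along the incline from where the plane meets the free surface. Vertical depth h = y·sinθ with sinθ = 0.469472.
With the apex up, the centroid sits 2h/3 = 2 × 3.1/3 = 2.06667 m below the apex, so y_c = 1.88 + 2.06667 = 3.94667 m and h_c = 3.94667 × 0.469472 = 1.85285 m.
A = ½ × 2.36 × 3.1 = 3.658 m².
Resultant F = γ·h_c·A = 7.74009 × 1.85285 × 3.658 = 52.4602 kN.
I_c = b·h³/36 = 2.36 × 3.1³/36 = 1.95297 m⁴.
Centre of pressure: y_p = y_c + I_c/(y_c·A) = 3.94667 + 1.95297/(3.94667 × 3.658) = 3.94667 + 0.135276 = 4.08195 m along the plane.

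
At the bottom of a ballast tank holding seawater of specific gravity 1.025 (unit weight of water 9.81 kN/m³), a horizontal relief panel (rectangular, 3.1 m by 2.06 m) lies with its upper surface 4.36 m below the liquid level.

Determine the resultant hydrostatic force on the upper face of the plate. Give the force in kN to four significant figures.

γ = 1.025 × 9.81 = 10.05525 kN/m³.
The plate is horizontal, so pressure is uniform at p = γ·h = 10.05525 × 4.36 = 43.8409 kN/m².
A = 3.1 × 2.06 = 6.386 m².
F = p·A = 43.8409 × 6.386 = 279.968 kN.

F ≈ 280.0 kN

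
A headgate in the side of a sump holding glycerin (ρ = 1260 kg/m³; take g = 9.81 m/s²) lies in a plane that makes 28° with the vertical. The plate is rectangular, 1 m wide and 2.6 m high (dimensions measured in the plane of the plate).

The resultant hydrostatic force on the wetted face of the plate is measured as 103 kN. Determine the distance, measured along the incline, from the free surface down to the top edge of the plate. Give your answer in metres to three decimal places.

γ = ρg = 1260 × 9.81 / 1000 = 12.3606 kN/m³.
A = 1 × 2.6 = 2.6 m².
From F = γ·h_c·A, the centroid depth is h_c = 103/(12.3606 × 2.6) = 3.20497 m.
The plate makes 28° with the vertical, i.e. θ = 90° − 28° = 62° to the horizontal. Measuring y along the incline from the free-surface line, vertical depth h = y·sinθ with sinθ = 0.882948.
Along the incline, y_c = h_c/sinθ = 3.20497/0.882948 = 3.62985 m.
The centroid lies 2.6/2 = 1.3 m below the top edge, so the top edge sits at y_top = 3.62985 − 1.3 = 2.32985 m along the incline.

y_top ≈ 2.330 m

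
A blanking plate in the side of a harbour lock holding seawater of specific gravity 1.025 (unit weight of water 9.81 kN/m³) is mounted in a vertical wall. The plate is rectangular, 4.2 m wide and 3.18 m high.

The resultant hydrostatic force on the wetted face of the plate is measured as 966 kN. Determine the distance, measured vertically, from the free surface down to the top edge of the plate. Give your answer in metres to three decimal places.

γ = 1.025 × 9.81 = 10.05525 kN/m³.
A = 4.2 × 3.18 = 13.356 m².
From F = γ·h_c·A, the centroid depth is h_c = 966/(10.05525 × 13.356) = 7.19296 m.
The centroid lies 3.18/2 = 1.59 m below the top edge, so the top edge sits at h_top = 7.19296 − 1.59 = 5.60296 m below the surface.

d_top ≈ 5.603 m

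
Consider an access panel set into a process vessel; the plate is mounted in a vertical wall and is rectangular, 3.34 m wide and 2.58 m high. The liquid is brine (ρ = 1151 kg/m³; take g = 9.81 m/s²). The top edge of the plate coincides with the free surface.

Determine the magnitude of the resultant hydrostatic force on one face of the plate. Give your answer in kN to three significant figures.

γ = ρg = 1151 × 9.81 / 1000 = 11.29131 kN/m³.
The centroid lies 2.58/2 = 1.29 m below the top edge, so the centroid depth is h_c = 1.29 m.
A = 3.34 × 2.58 = 8.6172 m².
Resultant F = γ·h_c·A = 11.29131 × 1.29 × 8.6172 = 125.516 kN.

F ≈ 126 kN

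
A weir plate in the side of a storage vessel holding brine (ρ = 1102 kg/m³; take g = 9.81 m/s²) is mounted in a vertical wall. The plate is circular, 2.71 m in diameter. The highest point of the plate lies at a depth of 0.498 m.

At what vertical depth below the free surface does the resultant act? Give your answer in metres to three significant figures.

h_p = 2.10 m

γ = ρg = 1102 × 9.81 / 1000 = 10.81062 kN/m³.
The centroid is at the centre, 1.355 m below the top of the plate, so the centroid depth is h_c = 0.498 + 1.355 = 1.853 m.
A = π(1.355)² = 5.76804 m².
Resultant F = γ·h_c·A = 10.81062 × 1.853 × 5.76804 = 115.546 kN.
I_c = πr⁴/4 = π × 1.355⁴/4 = 2.64757 m⁴.
Centre of pressure: y_p = y_c + I_c/(y_c·A) = 1.853 + 2.64757/(1.853 × 5.76804) = 1.853 + 0.24771 = 2.10071 m along the plane.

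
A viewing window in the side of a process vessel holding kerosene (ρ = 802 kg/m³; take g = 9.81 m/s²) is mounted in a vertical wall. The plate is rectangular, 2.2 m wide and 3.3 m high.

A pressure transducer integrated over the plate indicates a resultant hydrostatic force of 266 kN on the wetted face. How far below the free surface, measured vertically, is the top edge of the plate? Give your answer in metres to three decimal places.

d_top ≈ 3.007 m

γ = ρg = 802 × 9.81 / 1000 = 7.86762 kN/m³.
A = 2.2 × 3.3 = 7.26 m².
From F = γ·h_c·A, the centroid depth is h_c = 266/(7.86762 × 7.26) = 4.65695 m.
The centroid lies 3.3/2 = 1.65 m below the top edge, so the top edge sits at h_top = 4.65695 − 1.65 = 3.00695 m below the surface.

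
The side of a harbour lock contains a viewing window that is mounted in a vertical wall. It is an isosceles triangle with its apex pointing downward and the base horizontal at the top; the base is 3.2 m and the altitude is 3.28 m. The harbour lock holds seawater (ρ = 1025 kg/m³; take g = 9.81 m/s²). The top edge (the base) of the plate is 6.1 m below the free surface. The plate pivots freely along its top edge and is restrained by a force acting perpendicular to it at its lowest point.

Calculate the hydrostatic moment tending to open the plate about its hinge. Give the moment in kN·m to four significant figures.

γ = ρg = 1025 × 9.81 / 1000 = 10.05525 kN/m³.
With the apex down, the centroid sits h/3 = 3.28/3 = 1.09333 m below the base (the top edge), so the centroid depth is h_c = 6.1 + 1.09333 = 7.19333 m.
A = ½ × 3.2 × 3.28 = 5.248 m².
Resultant F = γ·h_c·A = 10.05525 × 7.19333 × 5.248 = 379.592 kN.
I_c = b·h³/36 = 3.2 × 3.28³/36 = 3.13667 m⁴.
Centre of pressure: y_p = y_c + I_c/(y_c·A) = 7.19333 + 3.13667/(7.19333 × 5.248) = 7.19333 + 0.0830893 = 7.27642 m along the plane.
The resultant acts 1.09333 + 0.0830893 = 1.17642 m (along the plate) below the hinge at the top edge, so the moment about the hinge is M = F × 1.17642 = 379.592 × 1.17642 = 446.56 kN·m.

M ≈ 446.6 kN·m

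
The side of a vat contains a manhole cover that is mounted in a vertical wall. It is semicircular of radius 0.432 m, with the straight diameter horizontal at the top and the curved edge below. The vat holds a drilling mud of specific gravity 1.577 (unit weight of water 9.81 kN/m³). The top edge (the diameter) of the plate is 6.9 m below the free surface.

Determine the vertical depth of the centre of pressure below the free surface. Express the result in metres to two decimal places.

γ = 1.577 × 9.81 = 15.47037 kN/m³.
The centroid of a semicircle lies 4r/(3π) = 0.183346 m from the diameter, here below the top edge, so the centroid depth is h_c = 6.9 + 0.183346 = 7.08335 m.
A = πr²/2 = π × 0.432²/2 = 0.293148 m².
Resultant F = γ·h_c·A = 15.47037 × 7.08335 × 0.293148 = 32.1238 kN.
I_c = (π/8 − 8/(9π))·r⁴ = 0.109757 × 0.432⁴ = 0.00382267 m⁴.
Centre of pressure: y_p = y_c + I_c/(y_c·A) = 7.08335 + 0.00382267/(7.08335 × 0.293148) = 7.08335 + 0.00184095 = 7.08519 m along the plane.

h_p = 7.09 m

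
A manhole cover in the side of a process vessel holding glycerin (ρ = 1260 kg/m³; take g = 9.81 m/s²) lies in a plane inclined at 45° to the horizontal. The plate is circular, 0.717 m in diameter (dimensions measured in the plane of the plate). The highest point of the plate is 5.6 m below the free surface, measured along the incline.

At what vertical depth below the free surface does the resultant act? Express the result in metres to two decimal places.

h_p = 4.22 m

γ = ρg = 1260 × 9.81 / 1000 = 12.3606 kN/m³.
Let θ = 45° be the plate's angle to the horizontal; measure y along the incline from where the plane meets the free surface. Vertical depth h = y·sinθ with sinθ = 0.707107.
The centroid is at the centre, 0.3585 m below the top of the plate, so y_c = 5.6 + 0.3585 = 5.9585 m and h_c = 5.9585 × 0.707107 = 4.2133 m.
A = π(0.3585)² = 0.403765 m².
Resultant F = γ·h_c·A = 12.3606 × 4.2133 × 0.403765 = 21.0276 kN.
I_c = πr⁴/4 = π × 0.3585⁴/4 = 0.0129732 m⁴.
Centre of pressure: y_p = y_c + I_c/(y_c·A) = 5.9585 + 0.0129732/(5.9585 × 0.403765) = 5.9585 + 0.00539239 = 5.96389 m along the plane.
Vertically, h_p = y_p·sinθ = 5.96389 × 0.707107 = 4.21711 m.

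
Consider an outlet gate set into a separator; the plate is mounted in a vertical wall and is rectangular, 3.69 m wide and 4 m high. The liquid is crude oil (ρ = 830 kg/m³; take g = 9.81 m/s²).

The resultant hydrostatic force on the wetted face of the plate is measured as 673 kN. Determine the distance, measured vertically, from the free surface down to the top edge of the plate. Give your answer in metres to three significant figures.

d_top ≈ 3.60 m

γ = ρg = 830 × 9.81 / 1000 = 8.1423 kN/m³.
A = 3.69 × 4 = 14.76 m².
From F = γ·h_c·A, the centroid depth is h_c = 673/(8.1423 × 14.76) = 5.59992 m.
The centroid lies 4/2 = 2 m below the top edge, so the top edge sits at h_top = 5.59992 − 2 = 3.59992 m below the surface.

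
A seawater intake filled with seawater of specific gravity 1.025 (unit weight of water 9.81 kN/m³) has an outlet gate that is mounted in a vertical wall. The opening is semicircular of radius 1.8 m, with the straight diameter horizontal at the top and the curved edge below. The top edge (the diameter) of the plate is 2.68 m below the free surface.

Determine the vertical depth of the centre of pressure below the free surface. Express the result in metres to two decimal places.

h_p = 3.51 m

γ = 1.025 × 9.81 = 10.05525 kN/m³.
The centroid of a semicircle lies 4r/(3π) = 0.763944 m from the diameter, here below the top edge, so the centroid depth is h_c = 2.68 + 0.763944 = 3.44394 m.
A = πr²/2 = π × 1.8²/2 = 5.08938 m².
Resultant F = γ·h_c·A = 10.05525 × 3.44394 × 5.08938 = 176.244 kN.
I_c = (π/8 − 8/(9π))·r⁴ = 0.109757 × 1.8⁴ = 1.15219 m⁴.
Centre of pressure: y_p = y_c + I_c/(y_c·A) = 3.44394 + 1.15219/(3.44394 × 5.08938) = 3.44394 + 0.0657361 = 3.50968 m along the plane.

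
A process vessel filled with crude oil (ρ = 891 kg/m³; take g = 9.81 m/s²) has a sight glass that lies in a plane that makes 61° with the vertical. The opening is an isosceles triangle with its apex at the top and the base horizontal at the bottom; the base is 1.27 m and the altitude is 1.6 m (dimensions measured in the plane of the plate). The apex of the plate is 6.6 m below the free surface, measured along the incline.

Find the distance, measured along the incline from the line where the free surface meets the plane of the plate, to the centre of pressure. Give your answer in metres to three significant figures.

y_p = 7.69 m

γ = ρg = 891 × 9.81 / 1000 = 8.74071 kN/m³.
The plate makes 61° with the vertical, i.e. θ = 90° − 61° = 29° to the horizontal. Measuring y along the incline from the free-surface line, vertical depth h = y·sinθ with sinθ = 0.484810.
With the apex up, the centroid sits 2h/3 = 2 × 1.6/3 = 1.06667 m below the apex, so y_c = 6.6 + 1.06667 = 7.66667 m and h_c = 7.66667 × 0.484810 = 3.71688 m.
A = ½ × 1.27 × 1.6 = 1.016 m².
Resultant F = γ·h_c·A = 8.74071 × 3.71688 × 1.016 = 33.008 kN.
I_c = b·h³/36 = 1.27 × 1.6³/36 = 0.144498 m⁴.
Centre of pressure: y_p = y_c + I_c/(y_c·A) = 7.66667 + 0.144498/(7.66667 × 1.016) = 7.66667 + 0.0185507 = 7.68522 m along the plane.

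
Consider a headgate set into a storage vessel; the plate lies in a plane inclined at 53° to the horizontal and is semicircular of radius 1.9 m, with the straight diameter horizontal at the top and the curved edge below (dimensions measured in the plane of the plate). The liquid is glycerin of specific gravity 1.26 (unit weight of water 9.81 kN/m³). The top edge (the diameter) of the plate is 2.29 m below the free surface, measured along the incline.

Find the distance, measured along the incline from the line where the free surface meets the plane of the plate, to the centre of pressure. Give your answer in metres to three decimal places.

y_p = 3.178 m

γ = 1.26 × 9.81 = 12.3606 kN/m³.
Let θ = 53° be the plate's angle to the horizontal; measure y along the incline from where the plane meets the free surface. Vertical depth h = y·sinθ with sinθ = 0.798636.
The centroid of a semicircle lies 4r/(3π) = 0.806385 m from the diameter, here below the top edge, so y_c = 2.29 + 0.806385 = 3.09639 m and h_c = 3.09639 × 0.798636 = 2.47289 m.
A = πr²/2 = π × 1.9²/2 = 5.67057 m².
Resultant F = γ·h_c·A = 12.3606 × 2.47289 × 5.67057 = 173.329 kN.
I_c = (π/8 − 8/(9π))·r⁴ = 0.109757 × 1.9⁴ = 1.43036 m⁴.
Centre of pressure: y_p = y_c + I_c/(y_c·A) = 3.09639 + 1.43036/(3.09639 × 5.67057) = 3.09639 + 0.0814635 = 3.17785 m along the plane.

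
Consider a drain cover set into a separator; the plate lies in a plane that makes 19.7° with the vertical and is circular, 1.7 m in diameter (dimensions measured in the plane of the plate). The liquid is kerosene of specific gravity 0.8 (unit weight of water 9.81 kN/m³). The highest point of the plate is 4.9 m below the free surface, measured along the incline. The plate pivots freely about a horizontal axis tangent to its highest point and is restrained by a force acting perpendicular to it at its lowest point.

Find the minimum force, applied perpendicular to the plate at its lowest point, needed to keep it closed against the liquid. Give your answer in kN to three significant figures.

γ = 0.8 × 9.81 = 7.848 kN/m³.
The plate makes 19.7° with the vertical, i.e. θ = 90° − 19.7° = 70.3° to the horizontal. Measuring y along the incline from the free-surface line, vertical depth h = y·sinθ with sinθ = 0.941471.
The centroid is at the centre, 0.85 m below the top of the plate, so y_c = 4.9 + 0.85 = 5.75 m and h_c = 5.75 × 0.941471 = 5.41346 m.
A = π(0.85)² = 2.2698 m².
Resultant F = γ·h_c·A = 7.848 × 5.41346 × 2.2698 = 96.4321 kN.
I_c = πr⁴/4 = π × 0.85⁴/4 = 0.409983 m⁴.
Centre of pressure: y_p = y_c + I_c/(y_c·A) = 5.75 + 0.409983/(5.75 × 2.2698) = 5.75 + 0.0314131 = 5.78141 m along the plane.
The resultant acts 0.85 + 0.0314131 = 0.881413 m (along the plate) below the hinge at the top edge, so the moment about the hinge is M = F × 0.881413 = 96.4321 × 0.881413 = 84.9965 kN·m.
A normal force at the bottom, 1.7 m from the hinge, must supply this moment: P = 84.9965/1.7 = 49.9979 kN.

P ≈ 50.0 kN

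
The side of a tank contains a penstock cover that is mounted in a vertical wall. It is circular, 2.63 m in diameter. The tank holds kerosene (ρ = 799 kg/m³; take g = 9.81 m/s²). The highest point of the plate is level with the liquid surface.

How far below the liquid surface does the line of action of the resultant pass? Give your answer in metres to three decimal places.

h_p = 1.644 m

γ = ρg = 799 × 9.81 / 1000 = 7.83819 kN/m³.
The centroid is at the centre, 1.315 m below the top of the plate, so the centroid depth is h_c = 1.315 m.
A = π(1.315)² = 5.43252 m².
Resultant F = γ·h_c·A = 7.83819 × 1.315 × 5.43252 = 55.9942 kN.
I_c = πr⁴/4 = π × 1.315⁴/4 = 2.34851 m⁴.
Centre of pressure: y_p = y_c + I_c/(y_c·A) = 1.315 + 2.34851/(1.315 × 5.43252) = 1.315 + 0.32875 = 1.64375 m along the plane.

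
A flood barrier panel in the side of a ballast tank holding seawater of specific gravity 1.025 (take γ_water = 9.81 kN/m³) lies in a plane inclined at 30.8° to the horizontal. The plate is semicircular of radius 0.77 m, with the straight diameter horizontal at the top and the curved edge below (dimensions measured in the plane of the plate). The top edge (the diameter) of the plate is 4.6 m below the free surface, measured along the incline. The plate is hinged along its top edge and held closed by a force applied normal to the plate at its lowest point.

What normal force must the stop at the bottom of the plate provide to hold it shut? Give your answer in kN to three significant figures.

γ = 1.025 × 9.81 = 10.05525 kN/m³.
Let θ = 30.8° be the plate's angle to the horizontal; measure y along the incline from where the plane meets the free surface. Vertical depth h = y·sinθ with sinθ = 0.512043.
The centroid of a semicircle lies 4r/(3π) = 0.326798 m from the diameter, here below the top edge, so y_c = 4.6 + 0.326798 = 4.9268 m and h_c = 4.9268 × 0.512043 = 2.52273 m.
A = πr²/2 = π × 0.77²/2 = 0.931325 m².
Resultant F = γ·h_c·A = 10.05525 × 2.52273 × 0.931325 = 23.6246 kN.
I_c = (π/8 − 8/(9π))·r⁴ = 0.109757 × 0.77⁴ = 0.0385829 m⁴.
Centre of pressure: y_p = y_c + I_c/(y_c·A) = 4.9268 + 0.0385829/(4.9268 × 0.931325) = 4.9268 + 0.0084087 = 4.93521 m along the plane.
The resultant acts 0.326798 + 0.0084087 = 0.335207 m (along the plate) below the hinge at the top edge, so the moment about the hinge is M = F × 0.335207 = 23.6246 × 0.335207 = 7.91913 kN·m.
A normal force at the bottom, 0.77 m from the hinge, must supply this moment: P = 7.91913/0.77 = 10.2846 kN.

P ≈ 10.3 kN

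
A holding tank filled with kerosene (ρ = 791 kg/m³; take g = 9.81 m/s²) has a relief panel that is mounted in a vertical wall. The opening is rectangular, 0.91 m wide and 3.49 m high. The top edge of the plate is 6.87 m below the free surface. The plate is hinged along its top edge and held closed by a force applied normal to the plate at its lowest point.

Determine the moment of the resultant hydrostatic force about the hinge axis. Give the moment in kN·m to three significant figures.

γ = ρg = 791 × 9.81 / 1000 = 7.75971 kN/m³.
The centroid lies 3.49/2 = 1.745 m below the top edge, so the centroid depth is h_c = 6.87 + 1.745 = 8.615 m.
A = 0.91 × 3.49 = 3.1759 m².
Resultant F = γ·h_c·A = 7.75971 × 8.615 × 3.1759 = 212.309 kN.
I_c = b·h³/12 = 0.91 × 3.49³/12 = 3.22356 m⁴.
Centre of pressure: y_p = y_c + I_c/(y_c·A) = 8.615 + 3.22356/(8.615 × 3.1759) = 8.615 + 0.117819 = 8.73282 m along the plane.
The resultant acts 1.745 + 0.117819 = 1.86282 m (along the plate) below the hinge at the top edge, so the moment about the hinge is M = F × 1.86282 = 212.309 × 1.86282 = 395.493 kN·m.

M ≈ 395 kN·m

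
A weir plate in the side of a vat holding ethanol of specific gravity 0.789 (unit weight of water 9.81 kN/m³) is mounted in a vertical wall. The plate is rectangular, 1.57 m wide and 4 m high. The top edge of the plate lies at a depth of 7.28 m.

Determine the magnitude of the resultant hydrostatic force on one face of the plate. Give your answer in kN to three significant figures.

F ≈ 451 kN

γ = 0.789 × 9.81 = 7.74009 kN/m³.
The centroid lies 4/2 = 2 m below the top edge, so the centroid depth is h_c = 7.28 + 2 = 9.28 m.
A = 1.57 × 4 = 6.28 m².
Resultant F = γ·h_c·A = 7.74009 × 9.28 × 6.28 = 451.08 kN.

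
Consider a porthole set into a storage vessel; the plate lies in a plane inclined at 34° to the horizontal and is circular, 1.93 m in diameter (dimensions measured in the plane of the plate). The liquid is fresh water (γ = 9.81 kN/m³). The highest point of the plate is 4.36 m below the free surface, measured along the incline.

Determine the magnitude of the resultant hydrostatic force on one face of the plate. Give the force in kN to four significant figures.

γ = 9.81 kN/m³.
Let θ = 34° be the plate's angle to the horizontal; measure y along the incline from where the plane meets the free surface. Vertical depth h = y·sinθ with sinθ = 0.559193.
The centroid is at the centre, 0.965 m below the top of the plate, so y_c = 4.36 + 0.965 = 5.325 m and h_c = 5.325 × 0.559193 = 2.9777 m.
A = π(0.965)² = 2.92553 m².
Resultant F = γ·h_c·A = 9.81 × 2.9777 × 2.92553 = 85.4584 kN.

F ≈ 85.46 kN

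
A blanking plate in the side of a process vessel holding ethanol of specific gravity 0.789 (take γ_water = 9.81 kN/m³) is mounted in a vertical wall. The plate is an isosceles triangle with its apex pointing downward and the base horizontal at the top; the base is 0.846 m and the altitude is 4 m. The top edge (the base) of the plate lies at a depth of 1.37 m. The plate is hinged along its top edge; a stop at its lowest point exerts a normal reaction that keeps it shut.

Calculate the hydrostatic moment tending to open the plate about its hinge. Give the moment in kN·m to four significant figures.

M ≈ 58.85 kN·m

γ = 0.789 × 9.81 = 7.74009 kN/m³.
With the apex down, the centroid sits h/3 = 4/3 = 1.33333 m below the base (the top edge), so the centroid depth is h_c = 1.37 + 1.33333 = 2.70333 m.
A = ½ × 0.846 × 4 = 1.692 m².
Resultant F = γ·h_c·A = 7.74009 × 2.70333 × 1.692 = 35.4034 kN.
I_c = b·h³/36 = 0.846 × 4³/36 = 1.504 m⁴.
Centre of pressure: y_p = y_c + I_c/(y_c·A) = 2.70333 + 1.504/(2.70333 × 1.692) = 2.70333 + 0.328813 = 3.03214 m along the plane.
The resultant acts 1.33333 + 0.328813 = 1.66214 m (along the plate) below the hinge at the top edge, so the moment about the hinge is M = F × 1.66214 = 35.4034 × 1.66214 = 58.8454 kN·m.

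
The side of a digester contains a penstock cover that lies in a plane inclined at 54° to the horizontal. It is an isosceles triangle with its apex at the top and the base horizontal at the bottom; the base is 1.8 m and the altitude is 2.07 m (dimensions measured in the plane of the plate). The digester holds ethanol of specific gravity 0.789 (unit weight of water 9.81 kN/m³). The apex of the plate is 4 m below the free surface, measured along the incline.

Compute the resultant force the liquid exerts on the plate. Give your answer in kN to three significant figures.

γ = 0.789 × 9.81 = 7.74009 kN/m³.
Let θ = 54° be the plate's angle to the horizontal; measure y along the incline from where the plane meets the free surface. Vertical depth h = y·sinθ with sinθ = 0.809017.
With the apex up, the centroid sits 2h/3 = 2 × 2.07/3 = 1.38 m below the apex, so y_c = 4 + 1.38 = 5.38 m and h_c = 5.38 × 0.809017 = 4.35251 m.
A = ½ × 1.8 × 2.07 = 1.863 m².
Resultant F = γ·h_c·A = 7.74009 × 4.35251 × 1.863 = 62.7623 kN.

F ≈ 62.8 kN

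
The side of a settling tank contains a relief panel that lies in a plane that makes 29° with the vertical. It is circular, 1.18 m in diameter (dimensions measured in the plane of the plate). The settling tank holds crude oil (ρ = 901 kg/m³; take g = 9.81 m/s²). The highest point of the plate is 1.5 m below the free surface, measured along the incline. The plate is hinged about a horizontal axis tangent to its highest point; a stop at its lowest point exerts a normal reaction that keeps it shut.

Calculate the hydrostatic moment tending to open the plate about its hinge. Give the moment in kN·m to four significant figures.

γ = ρg = 901 × 9.81 / 1000 = 8.83881 kN/m³.
The plate makes 29° with the vertical, i.e. θ = 90° − 29° = 61° to the horizontal. Measuring y along the incline from the free-surface line, vertical depth h = y·sinθ with sinθ = 0.874620.
The centroid is at the centre, 0.59 m below the top of the plate, so y_c = 1.5 + 0.59 = 2.09 m and h_c = 2.09 × 0.874620 = 1.82796 m.
A = π(0.59)² = 1.09359 m².
Resultant F = γ·h_c·A = 8.83881 × 1.82796 × 1.09359 = 17.6691 kN.
I_c = πr⁴/4 = π × 0.59⁴/4 = 0.0951695 m⁴.
Centre of pressure: y_p = y_c + I_c/(y_c·A) = 2.09 + 0.0951695/(2.09 × 1.09359) = 2.09 + 0.0416387 = 2.13164 m along the plane.
The resultant acts 0.59 + 0.0416387 = 0.631639 m (along the plate) below the hinge at the top edge, so the moment about the hinge is M = F × 0.631639 = 17.6691 × 0.631639 = 11.1605 kN·m.

M ≈ 11.16 kN·m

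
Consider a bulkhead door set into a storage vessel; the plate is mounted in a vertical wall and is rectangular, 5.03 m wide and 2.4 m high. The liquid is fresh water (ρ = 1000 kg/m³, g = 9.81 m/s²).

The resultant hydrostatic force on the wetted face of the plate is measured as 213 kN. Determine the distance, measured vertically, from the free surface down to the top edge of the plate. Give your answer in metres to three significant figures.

d_top ≈ 0.599 m

γ = ρg = 1000 × 9.81 = 9810 N/m³ = 9.81 kN/m³.
A = 5.03 × 2.4 = 12.072 m².
From F = γ·h_c·A, the centroid depth is h_c = 213/(9.81 × 12.072) = 1.79859 m.
The centroid lies 2.4/2 = 1.2 m below the top edge, so the top edge sits at h_top = 1.79859 − 1.2 = 0.59859 m below the surface.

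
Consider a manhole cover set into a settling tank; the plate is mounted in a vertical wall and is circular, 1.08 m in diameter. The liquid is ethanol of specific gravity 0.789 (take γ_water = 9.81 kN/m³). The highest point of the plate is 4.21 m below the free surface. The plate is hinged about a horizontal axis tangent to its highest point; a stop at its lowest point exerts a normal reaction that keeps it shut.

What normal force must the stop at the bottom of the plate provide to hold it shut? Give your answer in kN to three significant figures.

P ≈ 17.3 kN

γ = 0.789 × 9.81 = 7.74009 kN/m³.
The centroid is at the centre, 0.54 m below the top of the plate, so the centroid depth is h_c = 4.21 + 0.54 = 4.75 m.
A = π(0.54)² = 0.916088 m².
Resultant F = γ·h_c·A = 7.74009 × 4.75 × 0.916088 = 33.6804 kN.
I_c = πr⁴/4 = π × 0.54⁴/4 = 0.0667828 m⁴.
Centre of pressure: y_p = y_c + I_c/(y_c·A) = 4.75 + 0.0667828/(4.75 × 0.916088) = 4.75 + 0.0153474 = 4.76535 m along the plane.
The resultant acts 0.54 + 0.0153474 = 0.555347 m (along the plate) below the hinge at the top edge, so the moment about the hinge is M = F × 0.555347 = 33.6804 × 0.555347 = 18.7043 kN·m.
A normal force at the bottom, 1.08 m from the hinge, must supply this moment: P = 18.7043/1.08 = 17.3188 kN.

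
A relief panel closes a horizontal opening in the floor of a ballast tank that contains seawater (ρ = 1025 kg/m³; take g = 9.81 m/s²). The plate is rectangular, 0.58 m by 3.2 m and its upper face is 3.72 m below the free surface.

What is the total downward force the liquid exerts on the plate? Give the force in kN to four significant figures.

F ≈ 69.42 kN

γ = ρg = 1025 × 9.81 / 1000 = 10.05525 kN/m³.
The plate is horizontal, so pressure is uniform at p = γ·h = 10.05525 × 3.72 = 37.4055 kN/m².
A = 0.58 × 3.2 = 1.856 m².
F = p·A = 37.4055 × 1.856 = 69.4246 kN.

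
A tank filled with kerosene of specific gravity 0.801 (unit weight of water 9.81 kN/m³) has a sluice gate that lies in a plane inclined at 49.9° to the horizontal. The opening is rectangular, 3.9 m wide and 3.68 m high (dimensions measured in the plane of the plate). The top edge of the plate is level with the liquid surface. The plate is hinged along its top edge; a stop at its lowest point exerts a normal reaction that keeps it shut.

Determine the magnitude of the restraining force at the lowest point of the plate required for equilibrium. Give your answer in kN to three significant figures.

γ = 0.801 × 9.81 = 7.85781 kN/m³.
Let θ = 49.9° be the plate's angle to the horizontal; measure y along the incline from where the plane meets the free surface. Vertical depth h = y·sinθ with sinθ = 0.764921.
The centroid lies 3.68/2 = 1.84 m below the top edge, so y_c = 1.84 m and h_c = 1.84 × 0.764921 = 1.40745 m.
A = 3.9 × 3.68 = 14.352 m².
Resultant F = γ·h_c·A = 7.85781 × 1.40745 × 14.352 = 158.726 kN.
I_c = b·h³/12 = 3.9 × 3.68³/12 = 16.1967 m⁴.
Centre of pressure: y_p = y_c + I_c/(y_c·A) = 1.84 + 16.1967/(1.84 × 14.352) = 1.84 + 0.613333 = 2.45333 m along the plane.
The resultant acts 1.84 + 0.613333 = 2.45333 m (along the plate) below the hinge at the top edge, so the moment about the hinge is M = F × 2.45333 = 158.726 × 2.45333 = 389.407 kN·m.
A normal force at the bottom, 3.68 m from the hinge, must supply this moment: P = 389.407/3.68 = 105.817 kN.

P ≈ 106 kN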